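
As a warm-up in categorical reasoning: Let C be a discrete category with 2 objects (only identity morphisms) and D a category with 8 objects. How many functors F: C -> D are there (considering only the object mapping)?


A functor from a discrete category C to D is determined by
where each object maps. Each of the 2 objects of C can map
to any of the 8 objects of D independently.
Number of functors = 8^2 = 64

64


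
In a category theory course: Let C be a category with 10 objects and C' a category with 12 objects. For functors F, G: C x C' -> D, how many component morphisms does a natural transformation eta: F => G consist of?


A natural transformation eta: F => G assigns one component morphism per
object of the domain category.
The domain is the product category C x C', so
|Ob(C x C')| = |Ob(C)| * |Ob(C')| = 10 * 12 = 120.
Therefore eta has 120 component morphisms.

120


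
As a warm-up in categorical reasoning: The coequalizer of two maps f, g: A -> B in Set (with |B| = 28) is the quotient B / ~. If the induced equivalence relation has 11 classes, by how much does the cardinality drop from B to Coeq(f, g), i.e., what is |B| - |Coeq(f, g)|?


The coequalizer Coeq(f, g) = B / ~ has one element per equivalence class.
|B| = 28, |Coeq(f, g)| = 11.
|B| - |Coeq(f, g)| = 28 - 11 = 17.

17


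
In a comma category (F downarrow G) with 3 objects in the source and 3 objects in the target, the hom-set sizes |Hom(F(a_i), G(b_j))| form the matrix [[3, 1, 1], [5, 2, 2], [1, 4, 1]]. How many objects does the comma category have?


Objects of (F downarrow G) are triples (a, b, h: F(a)->G(b)).
The count equals the sum of all entries in the hom-matrix.
sum(row 0) = 5
sum(row 1) = 9
sum(row 2) = 6
Grand total = 20

20


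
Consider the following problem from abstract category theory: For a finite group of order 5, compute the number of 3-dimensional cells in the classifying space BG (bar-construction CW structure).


In the bar-construction CW model of BG, the n-cells are indexed by
n-tuples [g_1|...|g_n] of non-identity elements of G (degenerate
simplices with some g_i = e do not contribute cells), so there are
(|G| - 1)^n n-cells.
For dim = 3 with |G| = 5:
cells = (5 - 1)^3 = 4^3 = 64

64


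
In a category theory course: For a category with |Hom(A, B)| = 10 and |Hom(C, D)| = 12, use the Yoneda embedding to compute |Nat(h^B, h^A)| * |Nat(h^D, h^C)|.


By the Yoneda lemma, Nat(h^B, h^A) is isomorphic to Hom(A, B),
so |Nat(h^B, h^A)| = |Hom(A, B)| and |Nat(h^D, h^C)| = |Hom(C, D)|.
|Hom(A, B)| = 10, |Hom(C, D)| = 12.
|Nat(h^B, h^A) x Nat(h^D, h^C)| = 10 * 12 = 120

120


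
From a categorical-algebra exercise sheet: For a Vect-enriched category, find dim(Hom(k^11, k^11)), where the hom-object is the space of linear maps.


In Vect-enriched categories, Hom(k^n, k^m) is the space of m x n matrices.
dim(Hom(k^11, k^11)) = 11 * 11 = 121

121


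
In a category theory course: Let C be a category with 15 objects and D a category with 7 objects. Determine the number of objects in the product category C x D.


The product category C x D has objects that are pairs (c, d).
Number of pairs = |Ob(C)| * |Ob(D)| = 15 * 7 = 105

105


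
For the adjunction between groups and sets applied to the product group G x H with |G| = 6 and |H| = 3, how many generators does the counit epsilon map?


The counit epsilon_K: F(U(K)) -> K of the Free-Forgetful adjunction
maps |K| generators of F(U(K)) into K. For K = G x H (the product group),
|G x H| = |G| * |H|.
Total generators mapped = 6 * 3 = 18.

18


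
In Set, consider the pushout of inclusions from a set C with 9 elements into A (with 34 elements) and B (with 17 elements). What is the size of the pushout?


The pushout A +_C B identifies the images of C in A and B.
|A +_C B| = |A| + |B| - |C| (for injections).
= 34 + 17 - 9 = 42

42


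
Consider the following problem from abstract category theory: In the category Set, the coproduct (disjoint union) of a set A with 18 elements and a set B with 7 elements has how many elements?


In Set, the coproduct A + B is the disjoint union.
|A + B| = |A| + |B| = 18 + 7 = 25

25


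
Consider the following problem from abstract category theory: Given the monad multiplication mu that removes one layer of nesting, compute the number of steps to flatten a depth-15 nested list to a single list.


Each application of mu: T^2 -> T removes one layer of nesting.
Starting at depth 15 (i.e., T^15(X)), we need to reach T(X).
Number of mu applications = 15 - 1 = 14

14


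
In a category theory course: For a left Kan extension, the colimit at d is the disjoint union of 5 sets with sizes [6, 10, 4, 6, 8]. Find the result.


Pointwise, the left Kan extension (Lan_F H)(d) is the colimit, indexed
by the comma category (F downarrow d), of H composed with the
projection (F downarrow d) -> C. Here that colimit is given
as a coproduct (disjoint union) of sets, so its cardinality is the
sum of the sizes of the summands.
Coproduct of sets with sizes: 6 + 10 + 4 + 6 + 8
= 34

34


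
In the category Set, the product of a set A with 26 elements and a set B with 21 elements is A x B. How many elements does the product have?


In Set, the product A x B is the Cartesian product.
By the universal property, |A x B| = |A| * |B|.
|A x B| = 26 * 21 = 546

546


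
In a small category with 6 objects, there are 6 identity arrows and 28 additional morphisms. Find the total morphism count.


Each object has an identity morphism, giving 6 identities.
Adding the 28 non-identity morphisms:
Total = 6 + 28 = 34

34


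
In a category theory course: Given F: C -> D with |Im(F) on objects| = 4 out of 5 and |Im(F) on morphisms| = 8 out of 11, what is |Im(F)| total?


The image of F consists of distinct objects and distinct morphisms.
|Im(F)| on objects = 4
|Im(F)| on morphisms = 8
Total image cardinality = 4 + 8 = 12

12


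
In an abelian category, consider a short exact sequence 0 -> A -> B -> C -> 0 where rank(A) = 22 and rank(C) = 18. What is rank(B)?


For a short exact sequence 0 -> A -> B -> C -> 0,
rank is additive: rank(B) = rank(A) + rank(C).
rank(B) = 22 + 18 = 40

40


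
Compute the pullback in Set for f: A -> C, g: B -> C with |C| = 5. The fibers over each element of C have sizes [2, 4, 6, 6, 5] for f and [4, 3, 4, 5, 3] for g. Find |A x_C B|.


The pullback A x_C B consists of pairs (a, b) with f(a) = g(b).
For each element c in C, the fiber product has |f^-1(c)| * |g^-1(c)| elements.
Summing over C: 2 * 4 + 4 * 3 + 6 * 4 + 6 * 5 + 5 * 3
= 8 + 12 + 24 + 30 + 15 = 89

89


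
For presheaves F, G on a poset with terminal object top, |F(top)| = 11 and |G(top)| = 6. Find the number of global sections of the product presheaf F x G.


Global sections of a presheaf on a poset with terminal top satisfy
Gamma(H) ~ H(top). Presheaves admit pointwise products, so
(F x G)(top) = F(top) x G(top) (Cartesian product).
|Gamma(F x G)| = |F(top)| * |G(top)| = 11 * 6 = 66.

66


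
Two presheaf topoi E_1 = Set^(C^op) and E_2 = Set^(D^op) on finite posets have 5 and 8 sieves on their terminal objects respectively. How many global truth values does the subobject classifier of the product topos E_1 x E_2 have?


In a product of presheaf topoi E_1 x E_2, the subobject classifier
is Omega = Omega_1 x Omega_2 (componentwise), so
|Omega(top)| = |Omega_1(top_1)| * |Omega_2(top_2)|.
= 5 * 8 = 40.

40


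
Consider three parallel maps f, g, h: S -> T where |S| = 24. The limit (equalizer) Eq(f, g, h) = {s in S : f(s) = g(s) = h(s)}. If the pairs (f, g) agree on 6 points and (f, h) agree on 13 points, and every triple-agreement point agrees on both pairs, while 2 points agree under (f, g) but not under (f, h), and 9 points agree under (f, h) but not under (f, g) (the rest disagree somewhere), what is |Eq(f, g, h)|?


Eq(f, g, h) is the triple-agreement set: points in S where all three
maps take the same value. Using inclusion-exclusion on the pairwise data:
Pair (f, g) agrees on 6 points; pair (f, h) on 13 points.
Points agreeing under (f, g) but not (f, h) = 2; under (f, h) but not (f, g) = 9.
Triple-agreement = agreement-in-(f, g) minus points that agree under (f, g) but not (f, h):
|Eq(f, g, h)| = 6 - 2 = 4
(cross-check via (f, h): 13 - 9 = 4.)

4


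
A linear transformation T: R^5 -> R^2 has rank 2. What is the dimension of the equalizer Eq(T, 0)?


The equalizer of f and the zero map is ker(f).
By the rank-nullity theorem: dim(ker(f)) = dim(domain) - rank(f).
dim(ker(f)) = 5 - 2 = 3

3


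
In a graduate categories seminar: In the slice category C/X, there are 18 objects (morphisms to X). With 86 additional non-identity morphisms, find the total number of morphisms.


In the slice category C/X, objects are morphisms to X.
Identity morphisms: 18 (one per object of C/X).
Non-identity morphisms: 86.
Total = 18 + 86 = 104

104


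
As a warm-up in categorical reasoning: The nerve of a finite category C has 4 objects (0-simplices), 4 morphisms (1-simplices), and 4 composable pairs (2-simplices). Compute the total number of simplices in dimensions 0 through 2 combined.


The 2-skeleton of the nerve N(C) consists of simplices in dimensions 0, 1, 2:
  |N(C)_0| = 4 (objects)
  |N(C)_1| = 4 (morphisms)
  |N(C)_2| = 4 (composable pairs)
Total = 4 + 4 + 4 = 12

12


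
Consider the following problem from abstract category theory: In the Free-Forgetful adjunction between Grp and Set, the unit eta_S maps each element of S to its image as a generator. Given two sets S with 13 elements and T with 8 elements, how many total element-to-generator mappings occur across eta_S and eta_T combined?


The unit eta_X: X -> U(F(X)) of the Free-Forgetful adjunction
maps each element of X to a generator of F(X). For X = S + T (disjoint
union in Set), |S + T| = |S| + |T|.
Total mappings = 13 + 8 = 21.

21


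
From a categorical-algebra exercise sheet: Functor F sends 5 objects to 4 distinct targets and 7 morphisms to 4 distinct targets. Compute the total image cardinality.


The image of F consists of distinct objects and distinct morphisms.
|Im(F)| on objects = 4
|Im(F)| on morphisms = 4
Total image cardinality = 4 + 4 = 8

8


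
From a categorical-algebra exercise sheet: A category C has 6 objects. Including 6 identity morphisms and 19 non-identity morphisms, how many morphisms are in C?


Each object has an identity morphism, giving 6 identities.
Adding the 19 non-identity morphisms:
Total = 6 + 19 = 25

25


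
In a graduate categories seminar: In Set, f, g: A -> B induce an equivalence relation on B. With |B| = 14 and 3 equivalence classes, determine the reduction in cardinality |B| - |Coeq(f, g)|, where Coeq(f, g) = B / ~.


The coequalizer Coeq(f, g) = B / ~ has one element per equivalence class.
|B| = 14, |Coeq(f, g)| = 3.
|B| - |Coeq(f, g)| = 14 - 3 = 11.

11


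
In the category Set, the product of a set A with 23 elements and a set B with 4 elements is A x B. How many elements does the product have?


In Set, the product A x B is the Cartesian product.
By the universal property, |A x B| = |A| * |B|.
|A x B| = 23 * 4 = 92

92


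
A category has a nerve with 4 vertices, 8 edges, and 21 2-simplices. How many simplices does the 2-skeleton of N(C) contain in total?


The 2-skeleton of the nerve N(C) consists of simplices in dimensions 0, 1, 2:
  |N(C)_0| = 4 (objects)
  |N(C)_1| = 8 (morphisms)
  |N(C)_2| = 21 (composable pairs)
Total = 4 + 8 + 21 = 33

33


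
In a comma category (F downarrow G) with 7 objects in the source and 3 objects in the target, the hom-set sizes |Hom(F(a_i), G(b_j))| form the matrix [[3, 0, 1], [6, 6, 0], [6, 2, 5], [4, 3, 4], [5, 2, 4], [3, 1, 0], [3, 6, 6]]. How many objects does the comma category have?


Objects of (F downarrow G) are triples (a, b, h: F(a)->G(b)).
The count equals the sum of all entries in the hom-matrix.
sum(row 0) = 4
sum(row 1) = 12
sum(row 2) = 13
sum(row 3) = 11
sum(row 4) = 11
sum(row 5) = 4
sum(row 6) = 15
Grand total = 70

70


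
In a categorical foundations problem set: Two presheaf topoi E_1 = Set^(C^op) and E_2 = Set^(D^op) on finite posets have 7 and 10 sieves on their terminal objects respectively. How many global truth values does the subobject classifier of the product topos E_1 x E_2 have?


In a product of presheaf topoi E_1 x E_2, the subobject classifier
is Omega = Omega_1 x Omega_2 (componentwise), so
|Omega(top)| = |Omega_1(top_1)| * |Omega_2(top_2)|.
= 7 * 10 = 70.

70


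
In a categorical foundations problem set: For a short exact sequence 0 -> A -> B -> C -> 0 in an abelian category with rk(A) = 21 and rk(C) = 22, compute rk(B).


For a short exact sequence 0 -> A -> B -> C -> 0,
rank is additive: rank(B) = rank(A) + rank(C).
rank(B) = 21 + 22 = 43

43


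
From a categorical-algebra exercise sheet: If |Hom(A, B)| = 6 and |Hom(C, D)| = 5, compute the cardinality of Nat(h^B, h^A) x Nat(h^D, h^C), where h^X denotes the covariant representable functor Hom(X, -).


By the Yoneda lemma, Nat(h^B, h^A) is isomorphic to Hom(A, B),
so |Nat(h^B, h^A)| = |Hom(A, B)| and |Nat(h^D, h^C)| = |Hom(C, D)|.
|Hom(A, B)| = 6, |Hom(C, D)| = 5.
|Nat(h^B, h^A) x Nat(h^D, h^C)| = 6 * 5 = 30

30


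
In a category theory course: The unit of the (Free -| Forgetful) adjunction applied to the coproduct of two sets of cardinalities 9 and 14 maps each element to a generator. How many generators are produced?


The unit eta_X: X -> U(F(X)) of the Free-Forgetful adjunction
maps each element of X to a generator of F(X). For X = S + T (disjoint
union in Set), |S + T| = |S| + |T|.
Total mappings = 9 + 14 = 23.

23


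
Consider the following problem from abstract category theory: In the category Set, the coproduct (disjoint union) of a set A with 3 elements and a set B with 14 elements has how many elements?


In Set, the coproduct A + B is the disjoint union.
|A + B| = |A| + |B| = 3 + 14 = 17

17


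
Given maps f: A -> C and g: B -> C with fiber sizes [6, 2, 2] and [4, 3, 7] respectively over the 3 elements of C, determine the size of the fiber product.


The pullback A x_C B consists of pairs (a, b) with f(a) = g(b).
For each element c in C, the fiber product has |f^-1(c)| * |g^-1(c)| elements.
Summing over C: 6 * 4 + 2 * 3 + 2 * 7
= 24 + 6 + 14 = 44

44


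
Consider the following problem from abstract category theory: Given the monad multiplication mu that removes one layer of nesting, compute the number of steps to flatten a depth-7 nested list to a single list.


Each application of mu: T^2 -> T removes one layer of nesting.
Starting at depth 7 (i.e., T^7(X)), we need to reach T(X).
Number of mu applications = 7 - 1 = 6

6


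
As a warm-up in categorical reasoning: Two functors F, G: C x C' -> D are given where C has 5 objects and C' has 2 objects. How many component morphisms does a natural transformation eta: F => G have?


A natural transformation eta: F => G assigns one component morphism per
object of the domain category.
The domain is the product category C x C', so
|Ob(C x C')| = |Ob(C)| * |Ob(C')| = 5 * 2 = 10.
Therefore eta has 10 component morphisms.

10


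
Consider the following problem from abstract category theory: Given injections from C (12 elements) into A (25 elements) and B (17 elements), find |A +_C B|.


The pushout A +_C B identifies the images of C in A and B.
|A +_C B| = |A| + |B| - |C| (for injections).
= 25 + 17 - 12 = 30

30


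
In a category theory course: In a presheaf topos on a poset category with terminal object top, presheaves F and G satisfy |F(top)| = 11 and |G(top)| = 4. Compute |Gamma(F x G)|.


Global sections of a presheaf on a poset with terminal top satisfy
Gamma(H) ~ H(top). Presheaves admit pointwise products, so
(F x G)(top) = F(top) x G(top) (Cartesian product).
|Gamma(F x G)| = |F(top)| * |G(top)| = 11 * 4 = 44.

44


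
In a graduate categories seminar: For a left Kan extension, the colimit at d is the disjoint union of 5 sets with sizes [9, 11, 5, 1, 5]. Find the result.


Pointwise, the left Kan extension (Lan_F H)(d) is the colimit, indexed
by the comma category (F downarrow d), of H composed with the
projection (F downarrow d) -> C. Here that colimit is given
as a coproduct (disjoint union) of sets, so its cardinality is the
sum of the sizes of the summands.
Coproduct of sets with sizes: 9 + 11 + 5 + 1 + 5
= 31

31


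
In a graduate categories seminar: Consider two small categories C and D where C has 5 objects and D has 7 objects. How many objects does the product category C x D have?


The product category C x D has objects that are pairs (c, d).
Number of pairs = |Ob(C)| * |Ob(D)| = 5 * 7 = 35

35


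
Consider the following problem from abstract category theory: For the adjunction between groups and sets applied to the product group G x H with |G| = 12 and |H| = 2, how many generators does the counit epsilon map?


The counit epsilon_K: F(U(K)) -> K of the Free-Forgetful adjunction
maps |K| generators of F(U(K)) into K. For K = G x H (the product group),
|G x H| = |G| * |H|.
Total generators mapped = 12 * 2 = 24.

24


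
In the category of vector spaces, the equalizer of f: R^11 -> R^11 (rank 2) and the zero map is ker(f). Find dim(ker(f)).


The equalizer of f and the zero map is ker(f).
By the rank-nullity theorem: dim(ker(f)) = dim(domain) - rank(f).
dim(ker(f)) = 11 - 2 = 9

9


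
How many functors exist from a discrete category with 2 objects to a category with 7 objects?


A functor from a discrete category C to D is determined by
where each object maps. Each of the 2 objects of C can map
to any of the 7 objects of D independently.
Number of functors = 7^2 = 49

49


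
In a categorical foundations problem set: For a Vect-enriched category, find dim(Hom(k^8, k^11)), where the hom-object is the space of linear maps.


In Vect-enriched categories, Hom(k^n, k^m) is the space of m x n matrices.
dim(Hom(k^8, k^11)) = 11 * 8 = 88

88


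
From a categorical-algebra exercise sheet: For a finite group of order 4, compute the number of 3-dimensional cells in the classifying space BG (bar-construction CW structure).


In the bar-construction CW model of BG, the n-cells are indexed by
n-tuples [g_1|...|g_n] of non-identity elements of G (degenerate
simplices with some g_i = e do not contribute cells), so there are
(|G| - 1)^n n-cells.
For dim = 3 with |G| = 4:
cells = (4 - 1)^3 = 3^3 = 27

27


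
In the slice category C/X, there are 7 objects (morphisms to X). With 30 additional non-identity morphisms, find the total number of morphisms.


In the slice category C/X, objects are morphisms to X.
Identity morphisms: 7 (one per object of C/X).
Non-identity morphisms: 30.
Total = 7 + 30 = 37

37


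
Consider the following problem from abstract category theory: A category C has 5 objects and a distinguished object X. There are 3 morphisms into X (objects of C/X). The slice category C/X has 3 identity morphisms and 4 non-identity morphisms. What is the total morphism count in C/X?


In the slice category C/X, objects are morphisms to X.
Identity morphisms: 3 (one per object of C/X).
Non-identity morphisms: 4.
Total = 3 + 4 = 7

7


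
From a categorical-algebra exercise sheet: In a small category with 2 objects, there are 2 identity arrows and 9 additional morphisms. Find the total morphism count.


Each object has an identity morphism, giving 2 identities.
Adding the 9 non-identity morphisms:
Total = 2 + 9 = 11

11


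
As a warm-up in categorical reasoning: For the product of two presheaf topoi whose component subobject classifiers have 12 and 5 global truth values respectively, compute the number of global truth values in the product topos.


In a product of presheaf topoi E_1 x E_2, the subobject classifier
is Omega = Omega_1 x Omega_2 (componentwise), so
|Omega(top)| = |Omega_1(top_1)| * |Omega_2(top_2)|.
= 12 * 5 = 60.

60


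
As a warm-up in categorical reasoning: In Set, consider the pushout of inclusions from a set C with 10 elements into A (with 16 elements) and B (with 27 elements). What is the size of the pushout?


The pushout A +_C B identifies the images of C in A and B.
|A +_C B| = |A| + |B| - |C| (for injections).
= 16 + 27 - 10 = 33

33


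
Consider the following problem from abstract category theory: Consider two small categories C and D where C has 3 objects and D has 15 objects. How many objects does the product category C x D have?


The product category C x D has objects that are pairs (c, d).
Number of pairs = |Ob(C)| * |Ob(D)| = 3 * 15 = 45

45


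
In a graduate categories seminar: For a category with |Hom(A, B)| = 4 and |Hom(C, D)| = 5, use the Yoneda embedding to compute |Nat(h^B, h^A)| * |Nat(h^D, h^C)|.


By the Yoneda lemma, Nat(h^B, h^A) is isomorphic to Hom(A, B),
so |Nat(h^B, h^A)| = |Hom(A, B)| and |Nat(h^D, h^C)| = |Hom(C, D)|.
|Hom(A, B)| = 4, |Hom(C, D)| = 5.
|Nat(h^B, h^A) x Nat(h^D, h^C)| = 4 * 5 = 20

20


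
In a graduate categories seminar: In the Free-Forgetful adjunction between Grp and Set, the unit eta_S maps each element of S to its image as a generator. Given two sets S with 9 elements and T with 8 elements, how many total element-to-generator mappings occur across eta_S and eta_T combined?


The unit eta_X: X -> U(F(X)) of the Free-Forgetful adjunction
maps each element of X to a generator of F(X). For X = S + T (disjoint
union in Set), |S + T| = |S| + |T|.
Total mappings = 9 + 8 = 17.

17


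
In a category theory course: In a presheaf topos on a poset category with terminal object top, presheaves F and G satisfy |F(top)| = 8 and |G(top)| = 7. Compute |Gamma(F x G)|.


Global sections of a presheaf on a poset with terminal top satisfy
Gamma(H) ~ H(top). Presheaves admit pointwise products, so
(F x G)(top) = F(top) x G(top) (Cartesian product).
|Gamma(F x G)| = |F(top)| * |G(top)| = 8 * 7 = 56.

56


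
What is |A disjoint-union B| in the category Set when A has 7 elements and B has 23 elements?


In Set, the coproduct A + B is the disjoint union.
|A + B| = |A| + |B| = 7 + 23 = 30

30


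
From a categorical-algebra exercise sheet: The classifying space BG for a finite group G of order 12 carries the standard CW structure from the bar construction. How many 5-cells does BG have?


In the bar-construction CW model of BG, the n-cells are indexed by
n-tuples [g_1|...|g_n] of non-identity elements of G (degenerate
simplices with some g_i = e do not contribute cells), so there are
(|G| - 1)^n n-cells.
For dim = 5 with |G| = 12:
cells = (12 - 1)^5 = 11^5 = 161051

161051


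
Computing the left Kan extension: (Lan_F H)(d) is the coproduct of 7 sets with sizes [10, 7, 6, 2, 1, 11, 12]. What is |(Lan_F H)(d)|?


Pointwise, the left Kan extension (Lan_F H)(d) is the colimit, indexed
by the comma category (F downarrow d), of H composed with the
projection (F downarrow d) -> C. Here that colimit is given
as a coproduct (disjoint union) of sets, so its cardinality is the
sum of the sizes of the summands.
Coproduct of sets with sizes: 10 + 7 + 6 + 2 + 1 + 11 + 12
= 49

49


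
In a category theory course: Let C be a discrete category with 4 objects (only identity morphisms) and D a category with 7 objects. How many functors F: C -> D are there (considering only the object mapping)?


A functor from a discrete category C to D is determined by
where each object maps. Each of the 4 objects of C can map
to any of the 7 objects of D independently.
Number of functors = 7^4 = 2401

2401


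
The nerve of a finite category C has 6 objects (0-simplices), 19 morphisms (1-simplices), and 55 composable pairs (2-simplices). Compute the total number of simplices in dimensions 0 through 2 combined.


The 2-skeleton of the nerve N(C) consists of simplices in dimensions 0, 1, 2:
  |N(C)_0| = 6 (objects)
  |N(C)_1| = 19 (morphisms)
  |N(C)_2| = 55 (composable pairs)
Total = 6 + 19 + 55 = 80

80


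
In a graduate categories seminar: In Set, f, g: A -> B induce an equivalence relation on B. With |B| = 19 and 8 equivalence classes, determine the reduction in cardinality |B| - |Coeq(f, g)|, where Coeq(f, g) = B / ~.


The coequalizer Coeq(f, g) = B / ~ has one element per equivalence class.
|B| = 19, |Coeq(f, g)| = 8.
|B| - |Coeq(f, g)| = 19 - 8 = 11.

11


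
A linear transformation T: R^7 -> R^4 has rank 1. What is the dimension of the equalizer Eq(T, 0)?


The equalizer of f and the zero map is ker(f).
By the rank-nullity theorem: dim(ker(f)) = dim(domain) - rank(f).
dim(ker(f)) = 7 - 1 = 6

6


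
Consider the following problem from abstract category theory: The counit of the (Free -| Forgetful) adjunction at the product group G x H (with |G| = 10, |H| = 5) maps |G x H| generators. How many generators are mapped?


The counit epsilon_K: F(U(K)) -> K of the Free-Forgetful adjunction
maps |K| generators of F(U(K)) into K. For K = G x H (the product group),
|G x H| = |G| * |H|.
Total generators mapped = 10 * 5 = 50.

50


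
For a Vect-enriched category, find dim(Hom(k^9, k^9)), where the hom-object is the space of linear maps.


In Vect-enriched categories, Hom(k^n, k^m) is the space of m x n matrices.
dim(Hom(k^9, k^9)) = 9 * 9 = 81

81


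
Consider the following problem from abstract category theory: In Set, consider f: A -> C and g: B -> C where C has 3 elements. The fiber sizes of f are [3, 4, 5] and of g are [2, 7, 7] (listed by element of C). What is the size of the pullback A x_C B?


The pullback A x_C B consists of pairs (a, b) with f(a) = g(b).
For each element c in C, the fiber product has |f^-1(c)| * |g^-1(c)| elements.
Summing over C: 3 * 2 + 4 * 7 + 5 * 7
= 6 + 28 + 35 = 69

69


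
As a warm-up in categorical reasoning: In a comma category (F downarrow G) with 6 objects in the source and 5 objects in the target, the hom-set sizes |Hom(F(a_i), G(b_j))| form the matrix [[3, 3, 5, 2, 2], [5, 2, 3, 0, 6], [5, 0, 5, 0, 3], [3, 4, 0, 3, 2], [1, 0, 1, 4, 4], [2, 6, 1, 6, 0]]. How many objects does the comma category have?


Objects of (F downarrow G) are triples (a, b, h: F(a)->G(b)).
The count equals the sum of all entries in the hom-matrix.
sum(row 0) = 15
sum(row 1) = 16
sum(row 2) = 13
sum(row 3) = 12
sum(row 4) = 10
sum(row 5) = 15
Grand total = 81

81


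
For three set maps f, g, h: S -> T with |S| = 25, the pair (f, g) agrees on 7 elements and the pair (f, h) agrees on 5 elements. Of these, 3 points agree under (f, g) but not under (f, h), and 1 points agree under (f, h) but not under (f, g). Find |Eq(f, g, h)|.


Eq(f, g, h) is the triple-agreement set: points in S where all three
maps take the same value. Using inclusion-exclusion on the pairwise data:
Pair (f, g) agrees on 7 points; pair (f, h) on 5 points.
Points agreeing under (f, g) but not (f, h) = 3; under (f, h) but not (f, g) = 1.
Triple-agreement = agreement-in-(f, g) minus points that agree under (f, g) but not (f, h):
|Eq(f, g, h)| = 7 - 3 = 4
(cross-check via (f, h): 5 - 1 = 4.)

4


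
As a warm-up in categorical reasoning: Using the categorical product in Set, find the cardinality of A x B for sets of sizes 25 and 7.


In Set, the product A x B is the Cartesian product.
By the universal property, |A x B| = |A| * |B|.
|A x B| = 25 * 7 = 175

175


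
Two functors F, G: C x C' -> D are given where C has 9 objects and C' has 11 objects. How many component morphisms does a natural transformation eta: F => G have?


A natural transformation eta: F => G assigns one component morphism per
object of the domain category.
The domain is the product category C x C', so
|Ob(C x C')| = |Ob(C)| * |Ob(C')| = 9 * 11 = 99.
Therefore eta has 99 component morphisms.

99


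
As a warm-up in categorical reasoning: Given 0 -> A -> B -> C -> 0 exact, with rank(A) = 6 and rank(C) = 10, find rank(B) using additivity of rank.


For a short exact sequence 0 -> A -> B -> C -> 0,
rank is additive: rank(B) = rank(A) + rank(C).
rank(B) = 6 + 10 = 16

16


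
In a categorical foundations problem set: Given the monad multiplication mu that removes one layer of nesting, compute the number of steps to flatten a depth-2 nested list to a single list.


Each application of mu: T^2 -> T removes one layer of nesting.
Starting at depth 2 (i.e., T^2(X)), we need to reach T(X).
Number of mu applications = 2 - 1 = 1

1


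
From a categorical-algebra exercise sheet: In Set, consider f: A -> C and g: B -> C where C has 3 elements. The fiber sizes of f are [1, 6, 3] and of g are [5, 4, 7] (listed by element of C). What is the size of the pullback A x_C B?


The pullback A x_C B consists of pairs (a, b) with f(a) = g(b).
For each element c in C, the fiber product has |f^-1(c)| * |g^-1(c)| elements.
Summing over C: 1 * 5 + 6 * 4 + 3 * 7
= 5 + 24 + 21 = 50

50


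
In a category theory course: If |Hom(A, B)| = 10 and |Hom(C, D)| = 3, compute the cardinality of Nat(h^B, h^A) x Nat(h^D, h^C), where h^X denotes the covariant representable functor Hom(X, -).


By the Yoneda lemma, Nat(h^B, h^A) is isomorphic to Hom(A, B),
so |Nat(h^B, h^A)| = |Hom(A, B)| and |Nat(h^D, h^C)| = |Hom(C, D)|.
|Hom(A, B)| = 10, |Hom(C, D)| = 3.
|Nat(h^B, h^A) x Nat(h^D, h^C)| = 10 * 3 = 30

30


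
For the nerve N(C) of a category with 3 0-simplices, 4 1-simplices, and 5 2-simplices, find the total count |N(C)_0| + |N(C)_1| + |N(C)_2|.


The 2-skeleton of the nerve N(C) consists of simplices in dimensions 0, 1, 2:
  |N(C)_0| = 3 (objects)
  |N(C)_1| = 4 (morphisms)
  |N(C)_2| = 5 (composable pairs)
Total = 3 + 4 + 5 = 12

12


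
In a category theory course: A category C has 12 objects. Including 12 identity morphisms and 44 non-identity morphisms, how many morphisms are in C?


Each object has an identity morphism, giving 12 identities.
Adding the 44 non-identity morphisms:
Total = 12 + 44 = 56

56


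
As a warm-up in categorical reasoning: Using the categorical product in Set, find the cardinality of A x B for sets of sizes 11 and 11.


In Set, the product A x B is the Cartesian product.
By the universal property, |A x B| = |A| * |B|.
|A x B| = 11 * 11 = 121

121


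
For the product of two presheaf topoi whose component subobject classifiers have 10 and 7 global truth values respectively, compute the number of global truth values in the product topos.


In a product of presheaf topoi E_1 x E_2, the subobject classifier
is Omega = Omega_1 x Omega_2 (componentwise), so
|Omega(top)| = |Omega_1(top_1)| * |Omega_2(top_2)|.
= 10 * 7 = 70.

70


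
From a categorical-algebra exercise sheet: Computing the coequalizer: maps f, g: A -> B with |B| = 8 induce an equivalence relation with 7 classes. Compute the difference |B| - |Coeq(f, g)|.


The coequalizer Coeq(f, g) = B / ~ has one element per equivalence class.
|B| = 8, |Coeq(f, g)| = 7.
|B| - |Coeq(f, g)| = 8 - 7 = 1.

1


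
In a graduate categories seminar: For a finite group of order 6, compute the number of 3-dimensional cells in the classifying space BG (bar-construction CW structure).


In the bar-construction CW model of BG, the n-cells are indexed by
n-tuples [g_1|...|g_n] of non-identity elements of G (degenerate
simplices with some g_i = e do not contribute cells), so there are
(|G| - 1)^n n-cells.
For dim = 3 with |G| = 6:
cells = (6 - 1)^3 = 5^3 = 125

125


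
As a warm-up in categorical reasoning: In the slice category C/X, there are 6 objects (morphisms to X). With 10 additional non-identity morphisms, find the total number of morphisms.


In the slice category C/X, objects are morphisms to X.
Identity morphisms: 6 (one per object of C/X).
Non-identity morphisms: 10.
Total = 6 + 10 = 16

16


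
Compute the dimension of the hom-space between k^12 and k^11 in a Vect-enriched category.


In Vect-enriched categories, Hom(k^n, k^m) is the space of m x n matrices.
dim(Hom(k^12, k^11)) = 11 * 12 = 132

132


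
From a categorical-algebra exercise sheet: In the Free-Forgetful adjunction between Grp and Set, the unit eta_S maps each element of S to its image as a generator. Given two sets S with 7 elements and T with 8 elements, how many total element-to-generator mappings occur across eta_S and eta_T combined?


The unit eta_X: X -> U(F(X)) of the Free-Forgetful adjunction
maps each element of X to a generator of F(X). For X = S + T (disjoint
union in Set), |S + T| = |S| + |T|.
Total mappings = 7 + 8 = 15.

15


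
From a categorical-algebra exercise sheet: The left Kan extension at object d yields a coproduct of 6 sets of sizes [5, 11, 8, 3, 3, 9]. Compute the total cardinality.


Pointwise, the left Kan extension (Lan_F H)(d) is the colimit, indexed
by the comma category (F downarrow d), of H composed with the
projection (F downarrow d) -> C. Here that colimit is given
as a coproduct (disjoint union) of sets, so its cardinality is the
sum of the sizes of the summands.
Coproduct of sets with sizes: 5 + 11 + 8 + 3 + 3 + 9
= 39

39


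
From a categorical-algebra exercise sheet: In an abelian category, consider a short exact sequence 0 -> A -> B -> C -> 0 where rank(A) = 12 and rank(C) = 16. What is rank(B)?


For a short exact sequence 0 -> A -> B -> C -> 0,
rank is additive: rank(B) = rank(A) + rank(C).
rank(B) = 12 + 16 = 28

28


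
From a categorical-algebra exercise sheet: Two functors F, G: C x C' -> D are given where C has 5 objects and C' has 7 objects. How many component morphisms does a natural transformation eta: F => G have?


A natural transformation eta: F => G assigns one component morphism per
object of the domain category.
The domain is the product category C x C', so
|Ob(C x C')| = |Ob(C)| * |Ob(C')| = 5 * 7 = 35.
Therefore eta has 35 component morphisms.

35


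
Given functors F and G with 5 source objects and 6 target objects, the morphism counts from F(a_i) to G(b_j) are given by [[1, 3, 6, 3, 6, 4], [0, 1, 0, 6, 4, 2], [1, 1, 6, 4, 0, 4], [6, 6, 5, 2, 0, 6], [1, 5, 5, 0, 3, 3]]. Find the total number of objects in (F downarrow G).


Objects of (F downarrow G) are triples (a, b, h: F(a)->G(b)).
The count equals the sum of all entries in the hom-matrix.
sum(row 0) = 23
sum(row 1) = 13
sum(row 2) = 16
sum(row 3) = 25
sum(row 4) = 17
Grand total = 94

94


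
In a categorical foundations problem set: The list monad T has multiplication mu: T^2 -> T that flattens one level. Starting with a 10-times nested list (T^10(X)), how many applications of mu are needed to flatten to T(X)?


Each application of mu: T^2 -> T removes one layer of nesting.
Starting at depth 10 (i.e., T^10(X)), we need to reach T(X).
Number of mu applications = 10 - 1 = 9

9


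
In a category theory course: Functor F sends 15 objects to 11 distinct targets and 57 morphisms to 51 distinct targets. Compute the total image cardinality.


The image of F consists of distinct objects and distinct morphisms.
|Im(F)| on objects = 11
|Im(F)| on morphisms = 51
Total image cardinality = 11 + 51 = 62

62


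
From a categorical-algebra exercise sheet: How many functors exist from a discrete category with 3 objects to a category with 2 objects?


A functor from a discrete category C to D is determined by
where each object maps. Each of the 3 objects of C can map
to any of the 2 objects of D independently.
Number of functors = 2^3 = 8

8


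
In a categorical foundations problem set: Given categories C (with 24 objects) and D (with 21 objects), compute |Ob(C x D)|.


The product category C x D has objects that are pairs (c, d).
Number of pairs = |Ob(C)| * |Ob(D)| = 24 * 21 = 504

504


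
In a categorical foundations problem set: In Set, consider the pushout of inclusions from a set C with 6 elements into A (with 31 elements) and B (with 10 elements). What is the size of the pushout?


The pushout A +_C B identifies the images of C in A and B.
|A +_C B| = |A| + |B| - |C| (for injections).
= 31 + 10 - 6 = 35

35


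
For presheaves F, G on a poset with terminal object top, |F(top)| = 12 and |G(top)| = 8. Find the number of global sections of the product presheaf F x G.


Global sections of a presheaf on a poset with terminal top satisfy
Gamma(H) ~ H(top). Presheaves admit pointwise products, so
(F x G)(top) = F(top) x G(top) (Cartesian product).
|Gamma(F x G)| = |F(top)| * |G(top)| = 12 * 8 = 96.

96


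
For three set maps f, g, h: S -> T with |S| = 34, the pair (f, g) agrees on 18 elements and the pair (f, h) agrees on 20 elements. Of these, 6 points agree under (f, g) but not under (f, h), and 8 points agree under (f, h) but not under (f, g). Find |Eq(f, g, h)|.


Eq(f, g, h) is the triple-agreement set: points in S where all three
maps take the same value. Using inclusion-exclusion on the pairwise data:
Pair (f, g) agrees on 18 points; pair (f, h) on 20 points.
Points agreeing under (f, g) but not (f, h) = 6; under (f, h) but not (f, g) = 8.
Triple-agreement = agreement-in-(f, g) minus points that agree under (f, g) but not (f, h):
|Eq(f, g, h)| = 18 - 6 = 12
(cross-check via (f, h): 20 - 8 = 12.)

12


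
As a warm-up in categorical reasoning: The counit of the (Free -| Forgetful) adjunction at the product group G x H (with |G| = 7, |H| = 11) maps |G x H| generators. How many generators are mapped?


The counit epsilon_K: F(U(K)) -> K of the Free-Forgetful adjunction
maps |K| generators of F(U(K)) into K. For K = G x H (the product group),
|G x H| = |G| * |H|.
Total generators mapped = 7 * 11 = 77.

77


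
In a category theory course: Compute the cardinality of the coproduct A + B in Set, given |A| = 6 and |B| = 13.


In Set, the coproduct A + B is the disjoint union.
|A + B| = |A| + |B| = 6 + 13 = 19

19


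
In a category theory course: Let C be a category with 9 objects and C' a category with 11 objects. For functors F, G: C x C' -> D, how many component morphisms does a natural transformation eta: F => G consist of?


A natural transformation eta: F => G assigns one component morphism per
object of the domain category.
The domain is the product category C x C', so
|Ob(C x C')| = |Ob(C)| * |Ob(C')| = 9 * 11 = 99.
Therefore eta has 99 component morphisms.

99


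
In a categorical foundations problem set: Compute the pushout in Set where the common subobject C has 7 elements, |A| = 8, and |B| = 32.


The pushout A +_C B identifies the images of C in A and B.
|A +_C B| = |A| + |B| - |C| (for injections).
= 8 + 32 - 7 = 33

33


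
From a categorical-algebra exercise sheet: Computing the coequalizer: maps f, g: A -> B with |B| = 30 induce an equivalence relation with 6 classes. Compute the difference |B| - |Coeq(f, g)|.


The coequalizer Coeq(f, g) = B / ~ has one element per equivalence class.
|B| = 30, |Coeq(f, g)| = 6.
|B| - |Coeq(f, g)| = 30 - 6 = 24.

24


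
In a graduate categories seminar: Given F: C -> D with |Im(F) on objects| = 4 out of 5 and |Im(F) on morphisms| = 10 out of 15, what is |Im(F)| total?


The image of F consists of distinct objects and distinct morphisms.
|Im(F)| on objects = 4
|Im(F)| on morphisms = 10
Total image cardinality = 4 + 10 = 14

14


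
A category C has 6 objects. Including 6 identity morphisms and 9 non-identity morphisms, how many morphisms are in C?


Each object has an identity morphism, giving 6 identities.
Adding the 9 non-identity morphisms:
Total = 6 + 9 = 15

15


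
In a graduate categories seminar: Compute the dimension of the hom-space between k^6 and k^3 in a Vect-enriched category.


In Vect-enriched categories, Hom(k^n, k^m) is the space of m x n matrices.
dim(Hom(k^6, k^3)) = 3 * 6 = 18

18


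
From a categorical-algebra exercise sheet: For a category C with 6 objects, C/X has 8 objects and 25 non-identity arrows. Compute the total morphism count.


In the slice category C/X, objects are morphisms to X.
Identity morphisms: 8 (one per object of C/X).
Non-identity morphisms: 25.
Total = 8 + 25 = 33

33


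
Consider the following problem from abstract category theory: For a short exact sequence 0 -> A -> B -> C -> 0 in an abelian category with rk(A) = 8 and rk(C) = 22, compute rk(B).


For a short exact sequence 0 -> A -> B -> C -> 0,
rank is additive: rank(B) = rank(A) + rank(C).
rank(B) = 8 + 22 = 30

30
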